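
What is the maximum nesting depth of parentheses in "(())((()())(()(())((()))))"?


Input: "(())((()())(()(())((()))))"
Tracking depth:
  Position 0 '(': depth becomes 1
  Position 1 '(': depth becomes 2
  Position 2 ')': depth becomes 1
  Position 3 ')': depth becomes 0
  Position 4 '(': depth becomes 1
  Position 5 '(': depth becomes 2
  Position 6 '(': depth becomes 3
  Position 7 ')': depth becomes 2
  Position 8 '(': depth becomes 3
  Position 9 ')': depth becomes 2
  Position 10 ')': depth becomes 1
  Position 11 '(': depth becomes 2
  Position 12 '(': depth becomes 3
  Position 13 ')': depth becomes 2
  Position 14 '(': depth becomes 3
  Position 15 '(': depth becomes 4
  Position 16 ')': depth becomes 3
  Position 17 ')': depth becomes 2
  Position 18 '(': depth becomes 3
  Position 19 '(': depth becomes 4
  Position 20 '(': depth becomes 5
  Position 21 ')': depth becomes 4
  Position 22 ')': depth becomes 3
  Position 23 ')': depth becomes 2
  Position 24 ')': depth becomes 1
  Position 25 ')': depth becomes 0
Maximum depth reached: 5

5


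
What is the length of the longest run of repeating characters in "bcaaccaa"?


Input: "bcaaccaa"
Scanning for longest run:
  Position 1 ('c'): new char, reset run to 1
  Position 2 ('a'): new char, reset run to 1
  Position 3 ('a'): continues run of 'a', length=2
  Position 4 ('c'): new char, reset run to 1
  Position 5 ('c'): continues run of 'c', length=2
  Position 6 ('a'): new char, reset run to 1
  Position 7 ('a'): continues run of 'a', length=2
Longest run: 'a' with length 2

2


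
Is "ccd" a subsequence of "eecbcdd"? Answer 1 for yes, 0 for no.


Check if "ccd" is a subsequence of "eecbcdd"
Greedy scan:
  Position 0 ('e'): no match needed
  Position 1 ('e'): no match needed
  Position 2 ('c'): matches sub[0] = 'c'
  Position 3 ('b'): no match needed
  Position 4 ('c'): matches sub[1] = 'c'
  Position 5 ('d'): matches sub[2] = 'd'
  Position 6 ('d'): no match needed
All 3 characters matched => is a subsequence

1


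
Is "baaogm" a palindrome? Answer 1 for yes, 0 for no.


Input: baaogm
Reversed: mgoaab
  Compare pos 0 ('b') with pos 5 ('m'): MISMATCH
  Compare pos 1 ('a') with pos 4 ('g'): MISMATCH
  Compare pos 2 ('a') with pos 3 ('o'): MISMATCH
Result: not a palindrome

0


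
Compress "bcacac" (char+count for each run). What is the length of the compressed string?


Input: bcacac
Runs:
  'b' x 1 => "b1"
  'c' x 1 => "c1"
  'a' x 1 => "a1"
  'c' x 1 => "c1"
  'a' x 1 => "a1"
  'c' x 1 => "c1"
Compressed: "b1c1a1c1a1c1"
Compressed length: 12

12


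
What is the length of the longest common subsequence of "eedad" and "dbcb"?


LCS of "eedad" and "dbcb"
DP table:
           d    b    c    b
      0    0    0    0    0
  e   0    0    0    0    0
  e   0    0    0    0    0
  d   0    1    1    1    1
  a   0    1    1    1    1
  d   0    1    1    1    1
LCS length = dp[5][4] = 1

1


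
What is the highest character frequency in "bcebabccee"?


Input: bcebabccee
Character counts:
  'a': 1
  'b': 3
  'c': 3
  'e': 3
Maximum frequency: 3

3


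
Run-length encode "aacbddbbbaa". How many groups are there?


Input: aacbddbbbaa
Scanning for consecutive runs:
  Group 1: 'a' x 2 (positions 0-1)
  Group 2: 'c' x 1 (positions 2-2)
  Group 3: 'b' x 1 (positions 3-3)
  Group 4: 'd' x 2 (positions 4-5)
  Group 5: 'b' x 3 (positions 6-8)
  Group 6: 'a' x 2 (positions 9-10)
Total groups: 6

6


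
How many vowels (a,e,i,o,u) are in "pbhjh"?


Input: pbhjh
Checking each character:
  'p' at position 0: consonant
  'b' at position 1: consonant
  'h' at position 2: consonant
  'j' at position 3: consonant
  'h' at position 4: consonant
Total vowels: 0

0


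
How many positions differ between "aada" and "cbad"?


Comparing "aada" and "cbad" position by position:
  Position 0: 'a' vs 'c' => DIFFER
  Position 1: 'a' vs 'b' => DIFFER
  Position 2: 'd' vs 'a' => DIFFER
  Position 3: 'a' vs 'd' => DIFFER
Positions that differ: 4

4


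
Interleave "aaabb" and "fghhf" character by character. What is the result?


Interleaving "aaabb" and "fghhf":
  Position 0: 'a' from first, 'f' from second => "af"
  Position 1: 'a' from first, 'g' from second => "ag"
  Position 2: 'a' from first, 'h' from second => "ah"
  Position 3: 'b' from first, 'h' from second => "bh"
  Position 4: 'b' from first, 'f' from second => "bf"
Result: afagahbhbf

afagahbhbf


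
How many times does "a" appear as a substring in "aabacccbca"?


Searching for "a" in "aabacccbca"
Scanning each position:
  Position 0: "a" => MATCH
  Position 1: "a" => MATCH
  Position 2: "b" => no
  Position 3: "a" => MATCH
  Position 4: "c" => no
  Position 5: "c" => no
  Position 6: "c" => no
  Position 7: "b" => no
  Position 8: "c" => no
  Position 9: "a" => MATCH
Total occurrences: 4

4


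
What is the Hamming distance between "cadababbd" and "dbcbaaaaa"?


Comparing "cadababbd" and "dbcbaaaaa" position by position:
  Position 0: 'c' vs 'd' => differ
  Position 1: 'a' vs 'b' => differ
  Position 2: 'd' vs 'c' => differ
  Position 3: 'a' vs 'b' => differ
  Position 4: 'b' vs 'a' => differ
  Position 5: 'a' vs 'a' => same
  Position 6: 'b' vs 'a' => differ
  Position 7: 'b' vs 'a' => differ
  Position 8: 'd' vs 'a' => differ
Total differences (Hamming distance): 8

8


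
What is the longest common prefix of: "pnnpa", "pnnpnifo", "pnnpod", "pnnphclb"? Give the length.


Words: pnnpa, pnnpnifo, pnnpod, pnnphclb
  Position 0: all 'p' => match
  Position 1: all 'n' => match
  Position 2: all 'n' => match
  Position 3: all 'p' => match
  Position 4: ('a', 'n', 'o', 'h') => mismatch, stop
LCP = "pnnp" (length 4)

4


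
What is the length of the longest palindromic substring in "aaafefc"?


Input: "aaafefc"
Checking substrings for palindromes:
  [0:3] "aaa" (len 3) => palindrome
  [3:6] "fef" (len 3) => palindrome
  [0:2] "aa" (len 2) => palindrome
  [1:3] "aa" (len 2) => palindrome
Longest palindromic substring: "aaa" with length 3

3


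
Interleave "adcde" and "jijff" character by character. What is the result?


Interleaving "adcde" and "jijff":
  Position 0: 'a' from first, 'j' from second => "aj"
  Position 1: 'd' from first, 'i' from second => "di"
  Position 2: 'c' from first, 'j' from second => "cj"
  Position 3: 'd' from first, 'f' from second => "df"
  Position 4: 'e' from first, 'f' from second => "ef"
Result: ajdicjdfef

ajdicjdfef


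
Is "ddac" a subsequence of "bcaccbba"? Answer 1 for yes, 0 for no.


Check if "ddac" is a subsequence of "bcaccbba"
Greedy scan:
  Position 0 ('b'): no match needed
  Position 1 ('c'): no match needed
  Position 2 ('a'): no match needed
  Position 3 ('c'): no match needed
  Position 4 ('c'): no match needed
  Position 5 ('b'): no match needed
  Position 6 ('b'): no match needed
  Position 7 ('a'): no match needed
Only matched 0/4 characters => not a subsequence

0


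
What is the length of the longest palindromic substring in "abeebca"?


Input: "abeebca"
Checking substrings for palindromes:
  [1:5] "beeb" (len 4) => palindrome
  [2:4] "ee" (len 2) => palindrome
Longest palindromic substring: "beeb" with length 4

4


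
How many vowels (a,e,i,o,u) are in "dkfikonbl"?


Input: dkfikonbl
Checking each character:
  'd' at position 0: consonant
  'k' at position 1: consonant
  'f' at position 2: consonant
  'i' at position 3: vowel (running total: 1)
  'k' at position 4: consonant
  'o' at position 5: vowel (running total: 2)
  'n' at position 6: consonant
  'b' at position 7: consonant
  'l' at position 8: consonant
Total vowels: 2

2


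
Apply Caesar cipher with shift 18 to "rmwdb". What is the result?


Caesar cipher: shift "rmwdb" by 18
  'r' (pos 17) + 18 = pos 9 = 'j'
  'm' (pos 12) + 18 = pos 4 = 'e'
  'w' (pos 22) + 18 = pos 14 = 'o'
  'd' (pos 3) + 18 = pos 21 = 'v'
  'b' (pos 1) + 18 = pos 19 = 't'
Result: jeovt

jeovt


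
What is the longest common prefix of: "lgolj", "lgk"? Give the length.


Words: lgolj, lgk
  Position 0: all 'l' => match
  Position 1: all 'g' => match
  Position 2: ('o', 'k') => mismatch, stop
LCP = "lg" (length 2)

2


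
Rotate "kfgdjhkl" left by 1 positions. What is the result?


Input: "kfgdjhkl", rotate left by 1
First 1 characters: "k"
Remaining characters: "fgdjhkl"
Concatenate remaining + first: "fgdjhkl" + "k" = "fgdjhklk"

fgdjhklk


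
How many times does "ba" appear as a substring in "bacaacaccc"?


Searching for "ba" in "bacaacaccc"
Scanning each position:
  Position 0: "ba" => MATCH
  Position 1: "ac" => no
  Position 2: "ca" => no
  Position 3: "aa" => no
  Position 4: "ac" => no
  Position 5: "ca" => no
  Position 6: "ac" => no
  Position 7: "cc" => no
  Position 8: "cc" => no
Total occurrences: 1

1


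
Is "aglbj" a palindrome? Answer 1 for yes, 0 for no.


Input: aglbj
Reversed: jblga
  Compare pos 0 ('a') with pos 4 ('j'): MISMATCH
  Compare pos 1 ('g') with pos 3 ('b'): MISMATCH
Result: not a palindrome

0


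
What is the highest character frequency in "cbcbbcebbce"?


Input: cbcbbcebbce
Character counts:
  'b': 5
  'c': 4
  'e': 2
Maximum frequency: 5

5


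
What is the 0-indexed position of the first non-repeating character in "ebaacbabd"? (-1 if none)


Input: ebaacbabd
Character frequencies:
  'a': 3
  'b': 3
  'c': 1
  'd': 1
  'e': 1
Scanning left to right for freq == 1:
  Position 0 ('e'): unique! => answer = 0

0


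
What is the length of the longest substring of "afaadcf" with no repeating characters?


Input: "afaadcf"
Sliding window (track last position of each char):
  Position 0 ('a'): window [0,0] length 1 -- new best
  Position 1 ('f'): window [0,1] length 2 -- new best
  Position 2 ('a'): repeat (last at 0), move window start to 1
  Position 2 ('a'): window [1,2] length 2
  Position 3 ('a'): repeat (last at 2), move window start to 3
  Position 3 ('a'): window [3,3] length 1
  Position 4 ('d'): window [3,4] length 2
  Position 5 ('c'): window [3,5] length 3 -- new best
  Position 6 ('f'): window [3,6] length 4 -- new best
Longest substring with no repeats: "adcf" with length 4

4


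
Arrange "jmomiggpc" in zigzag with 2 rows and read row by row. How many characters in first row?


Zigzag "jmomiggpc" into 2 rows:
Placing characters:
  'j' => row 0
  'm' => row 1
  'o' => row 0
  'm' => row 1
  'i' => row 0
  'g' => row 1
  'g' => row 0
  'p' => row 1
  'c' => row 0
Rows:
  Row 0: "joigc"
  Row 1: "mmgp"
First row length: 5

5


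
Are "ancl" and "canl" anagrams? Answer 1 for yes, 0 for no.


Strings: "ancl", "canl"
Sorted first:  acln
Sorted second: acln
Sorted forms match => anagrams

1


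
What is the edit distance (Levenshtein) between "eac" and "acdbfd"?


Computing edit distance: "eac" -> "acdbfd"
DP table:
           a    c    d    b    f    d
      0    1    2    3    4    5    6
  e   1    1    2    3    4    5    6
  a   2    1    2    3    4    5    6
  c   3    2    1    2    3    4    5
Edit distance = dp[3][6] = 5

5


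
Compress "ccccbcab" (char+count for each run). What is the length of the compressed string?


Input: ccccbcab
Runs:
  'c' x 4 => "c4"
  'b' x 1 => "b1"
  'c' x 1 => "c1"
  'a' x 1 => "a1"
  'b' x 1 => "b1"
Compressed: "c4b1c1a1b1"
Compressed length: 10

10


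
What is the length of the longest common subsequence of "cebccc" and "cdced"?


LCS of "cebccc" and "cdced"
DP table:
           c    d    c    e    d
      0    0    0    0    0    0
  c   0    1    1    1    1    1
  e   0    1    1    1    2    2
  b   0    1    1    1    2    2
  c   0    1    1    2    2    2
  c   0    1    1    2    2    2
  c   0    1    1    2    2    2
LCS length = dp[6][5] = 2

2


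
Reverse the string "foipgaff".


Input: foipgaff
Reading characters right to left:
  Position 7: 'f'
  Position 6: 'f'
  Position 5: 'a'
  Position 4: 'g'
  Position 3: 'p'
  Position 2: 'i'
  Position 1: 'o'
  Position 0: 'f'
Reversed: ffagpiof

ffagpiof


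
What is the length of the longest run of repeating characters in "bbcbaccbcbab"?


Input: "bbcbaccbcbab"
Scanning for longest run:
  Position 1 ('b'): continues run of 'b', length=2
  Position 2 ('c'): new char, reset run to 1
  Position 3 ('b'): new char, reset run to 1
  Position 4 ('a'): new char, reset run to 1
  Position 5 ('c'): new char, reset run to 1
  Position 6 ('c'): continues run of 'c', length=2
  Position 7 ('b'): new char, reset run to 1
  Position 8 ('c'): new char, reset run to 1
  Position 9 ('b'): new char, reset run to 1
  Position 10 ('a'): new char, reset run to 1
  Position 11 ('b'): new char, reset run to 1
Longest run: 'b' with length 2

2


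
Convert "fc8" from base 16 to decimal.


Input: "fc8" in base 16
Positional expansion:
  Digit 'f' (value 15) x 16^2 = 3840
  Digit 'c' (value 12) x 16^1 = 192
  Digit '8' (value 8) x 16^0 = 8
Sum = 4040

4040


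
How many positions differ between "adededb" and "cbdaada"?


Comparing "adededb" and "cbdaada" position by position:
  Position 0: 'a' vs 'c' => DIFFER
  Position 1: 'd' vs 'b' => DIFFER
  Position 2: 'e' vs 'd' => DIFFER
  Position 3: 'd' vs 'a' => DIFFER
  Position 4: 'e' vs 'a' => DIFFER
  Position 5: 'd' vs 'd' => same
  Position 6: 'b' vs 'a' => DIFFER
Positions that differ: 6

6


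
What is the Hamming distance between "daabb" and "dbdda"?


Comparing "daabb" and "dbdda" position by position:
  Position 0: 'd' vs 'd' => same
  Position 1: 'a' vs 'b' => differ
  Position 2: 'a' vs 'd' => differ
  Position 3: 'b' vs 'd' => differ
  Position 4: 'b' vs 'a' => differ
Total differences (Hamming distance): 4

4


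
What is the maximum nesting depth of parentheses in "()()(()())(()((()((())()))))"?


Input: "()()(()())(()((()((())()))))"
Tracking depth:
  Position 0 '(': depth becomes 1
  Position 1 ')': depth becomes 0
  Position 2 '(': depth becomes 1
  Position 3 ')': depth becomes 0
  Position 4 '(': depth becomes 1
  Position 5 '(': depth becomes 2
  Position 6 ')': depth becomes 1
  Position 7 '(': depth becomes 2
  Position 8 ')': depth becomes 1
  Position 9 ')': depth becomes 0
  Position 10 '(': depth becomes 1
  Position 11 '(': depth becomes 2
  Position 12 ')': depth becomes 1
  Position 13 '(': depth becomes 2
  Position 14 '(': depth becomes 3
  Position 15 '(': depth becomes 4
  Position 16 ')': depth becomes 3
  Position 17 '(': depth becomes 4
  Position 18 '(': depth becomes 5
  Position 19 '(': depth becomes 6
  Position 20 ')': depth becomes 5
  Position 21 ')': depth becomes 4
  Position 22 '(': depth becomes 5
  Position 23 ')': depth becomes 4
  Position 24 ')': depth becomes 3
  Position 25 ')': depth becomes 2
  Position 26 ')': depth becomes 1
  Position 27 ')': depth becomes 0
Maximum depth reached: 6

6


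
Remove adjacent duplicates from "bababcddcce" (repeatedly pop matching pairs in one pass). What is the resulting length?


Input: bababcddcce
Stack-based adjacent duplicate removal:
  Read 'b': push. Stack: b
  Read 'a': push. Stack: ba
  Read 'b': push. Stack: bab
  Read 'a': push. Stack: baba
  Read 'b': push. Stack: babab
  Read 'c': push. Stack: bababc
  Read 'd': push. Stack: bababcd
  Read 'd': matches stack top 'd' => pop. Stack: bababc
  Read 'c': matches stack top 'c' => pop. Stack: babab
  Read 'c': push. Stack: bababc
  Read 'e': push. Stack: bababce
Final stack: "bababce" (length 7)

7


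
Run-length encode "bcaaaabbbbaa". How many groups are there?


Input: bcaaaabbbbaa
Scanning for consecutive runs:
  Group 1: 'b' x 1 (positions 0-0)
  Group 2: 'c' x 1 (positions 1-1)
  Group 3: 'a' x 4 (positions 2-5)
  Group 4: 'b' x 4 (positions 6-9)
  Group 5: 'a' x 2 (positions 10-11)
Total groups: 5

5


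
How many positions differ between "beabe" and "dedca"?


Comparing "beabe" and "dedca" position by position:
  Position 0: 'b' vs 'd' => DIFFER
  Position 1: 'e' vs 'e' => same
  Position 2: 'a' vs 'd' => DIFFER
  Position 3: 'b' vs 'c' => DIFFER
  Position 4: 'e' vs 'a' => DIFFER
Positions that differ: 4

4


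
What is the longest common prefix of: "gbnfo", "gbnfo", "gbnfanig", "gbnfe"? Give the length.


Words: gbnfo, gbnfo, gbnfanig, gbnfe
  Position 0: all 'g' => match
  Position 1: all 'b' => match
  Position 2: all 'n' => match
  Position 3: all 'f' => match
  Position 4: ('o', 'o', 'a', 'e') => mismatch, stop
LCP = "gbnf" (length 4)

4


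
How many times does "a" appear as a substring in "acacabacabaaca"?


Searching for "a" in "acacabacabaaca"
Scanning each position:
  Position 0: "a" => MATCH
  Position 1: "c" => no
  Position 2: "a" => MATCH
  Position 3: "c" => no
  Position 4: "a" => MATCH
  Position 5: "b" => no
  Position 6: "a" => MATCH
  Position 7: "c" => no
  Position 8: "a" => MATCH
  Position 9: "b" => no
  Position 10: "a" => MATCH
  Position 11: "a" => MATCH
  Position 12: "c" => no
  Position 13: "a" => MATCH
Total occurrences: 8

8


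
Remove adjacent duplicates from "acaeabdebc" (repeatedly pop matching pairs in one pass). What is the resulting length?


Input: acaeabdebc
Stack-based adjacent duplicate removal:
  Read 'a': push. Stack: a
  Read 'c': push. Stack: ac
  Read 'a': push. Stack: aca
  Read 'e': push. Stack: acae
  Read 'a': push. Stack: acaea
  Read 'b': push. Stack: acaeab
  Read 'd': push. Stack: acaeabd
  Read 'e': push. Stack: acaeabde
  Read 'b': push. Stack: acaeabdeb
  Read 'c': push. Stack: acaeabdebc
Final stack: "acaeabdebc" (length 10)

10


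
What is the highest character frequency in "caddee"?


Input: caddee
Character counts:
  'a': 1
  'c': 1
  'd': 2
  'e': 2
Maximum frequency: 2

2


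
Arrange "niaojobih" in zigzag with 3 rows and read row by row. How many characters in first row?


Zigzag "niaojobih" into 3 rows:
Placing characters:
  'n' => row 0
  'i' => row 1
  'a' => row 2
  'o' => row 1
  'j' => row 0
  'o' => row 1
  'b' => row 2
  'i' => row 1
  'h' => row 0
Rows:
  Row 0: "njh"
  Row 1: "iooi"
  Row 2: "ab"
First row length: 3

3


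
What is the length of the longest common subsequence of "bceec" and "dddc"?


LCS of "bceec" and "dddc"
DP table:
           d    d    d    c
      0    0    0    0    0
  b   0    0    0    0    0
  c   0    0    0    0    1
  e   0    0    0    0    1
  e   0    0    0    0    1
  c   0    0    0    0    1
LCS length = dp[5][4] = 1

1


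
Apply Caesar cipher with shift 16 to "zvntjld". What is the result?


Caesar cipher: shift "zvntjld" by 16
  'z' (pos 25) + 16 = pos 15 = 'p'
  'v' (pos 21) + 16 = pos 11 = 'l'
  'n' (pos 13) + 16 = pos 3 = 'd'
  't' (pos 19) + 16 = pos 9 = 'j'
  'j' (pos 9) + 16 = pos 25 = 'z'
  'l' (pos 11) + 16 = pos 1 = 'b'
  'd' (pos 3) + 16 = pos 19 = 't'
Result: pldjzbt

pldjzbt


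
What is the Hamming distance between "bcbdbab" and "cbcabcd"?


Comparing "bcbdbab" and "cbcabcd" position by position:
  Position 0: 'b' vs 'c' => differ
  Position 1: 'c' vs 'b' => differ
  Position 2: 'b' vs 'c' => differ
  Position 3: 'd' vs 'a' => differ
  Position 4: 'b' vs 'b' => same
  Position 5: 'a' vs 'c' => differ
  Position 6: 'b' vs 'd' => differ
Total differences (Hamming distance): 6

6


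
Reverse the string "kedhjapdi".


Input: kedhjapdi
Reading characters right to left:
  Position 8: 'i'
  Position 7: 'd'
  Position 6: 'p'
  Position 5: 'a'
  Position 4: 'j'
  Position 3: 'h'
  Position 2: 'd'
  Position 1: 'e'
  Position 0: 'k'
Reversed: idpajhdek

idpajhdek


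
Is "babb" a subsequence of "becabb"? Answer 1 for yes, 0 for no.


Check if "babb" is a subsequence of "becabb"
Greedy scan:
  Position 0 ('b'): matches sub[0] = 'b'
  Position 1 ('e'): no match needed
  Position 2 ('c'): no match needed
  Position 3 ('a'): matches sub[1] = 'a'
  Position 4 ('b'): matches sub[2] = 'b'
  Position 5 ('b'): matches sub[3] = 'b'
All 4 characters matched => is a subsequence

1


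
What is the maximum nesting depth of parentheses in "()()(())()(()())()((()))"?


Input: "()()(())()(()())()((()))"
Tracking depth:
  Position 0 '(': depth becomes 1
  Position 1 ')': depth becomes 0
  Position 2 '(': depth becomes 1
  Position 3 ')': depth becomes 0
  Position 4 '(': depth becomes 1
  Position 5 '(': depth becomes 2
  Position 6 ')': depth becomes 1
  Position 7 ')': depth becomes 0
  Position 8 '(': depth becomes 1
  Position 9 ')': depth becomes 0
  Position 10 '(': depth becomes 1
  Position 11 '(': depth becomes 2
  Position 12 ')': depth becomes 1
  Position 13 '(': depth becomes 2
  Position 14 ')': depth becomes 1
  Position 15 ')': depth becomes 0
  Position 16 '(': depth becomes 1
  Position 17 ')': depth becomes 0
  Position 18 '(': depth becomes 1
  Position 19 '(': depth becomes 2
  Position 20 '(': depth becomes 3
  Position 21 ')': depth becomes 2
  Position 22 ')': depth becomes 1
  Position 23 ')': depth becomes 0
Maximum depth reached: 3

3


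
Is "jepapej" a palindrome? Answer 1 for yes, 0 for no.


Input: jepapej
Reversed: jepapej
  Compare pos 0 ('j') with pos 6 ('j'): match
  Compare pos 1 ('e') with pos 5 ('e'): match
  Compare pos 2 ('p') with pos 4 ('p'): match
Result: palindrome

1


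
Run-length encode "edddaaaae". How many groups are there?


Input: edddaaaae
Scanning for consecutive runs:
  Group 1: 'e' x 1 (positions 0-0)
  Group 2: 'd' x 3 (positions 1-3)
  Group 3: 'a' x 4 (positions 4-7)
  Group 4: 'e' x 1 (positions 8-8)
Total groups: 4

4


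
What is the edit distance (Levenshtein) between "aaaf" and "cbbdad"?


Computing edit distance: "aaaf" -> "cbbdad"
DP table:
           c    b    b    d    a    d
      0    1    2    3    4    5    6
  a   1    1    2    3    4    4    5
  a   2    2    2    3    4    4    5
  a   3    3    3    3    4    4    5
  f   4    4    4    4    4    5    5
Edit distance = dp[4][6] = 5

5


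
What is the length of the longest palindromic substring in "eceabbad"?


Input: "eceabbad"
Checking substrings for palindromes:
  [3:7] "abba" (len 4) => palindrome
  [0:3] "ece" (len 3) => palindrome
  [4:6] "bb" (len 2) => palindrome
Longest palindromic substring: "abba" with length 4

4


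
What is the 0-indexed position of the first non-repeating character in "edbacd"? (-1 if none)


Input: edbacd
Character frequencies:
  'a': 1
  'b': 1
  'c': 1
  'd': 2
  'e': 1
Scanning left to right for freq == 1:
  Position 0 ('e'): unique! => answer = 0

0


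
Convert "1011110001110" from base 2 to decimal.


Input: "1011110001110" in base 2
Positional expansion:
  Digit '1' (value 1) x 2^12 = 4096
  Digit '0' (value 0) x 2^11 = 0
  Digit '1' (value 1) x 2^10 = 1024
  Digit '1' (value 1) x 2^9 = 512
  Digit '1' (value 1) x 2^8 = 256
  Digit '1' (value 1) x 2^7 = 128
  Digit '0' (value 0) x 2^6 = 0
  Digit '0' (value 0) x 2^5 = 0
  Digit '0' (value 0) x 2^4 = 0
  Digit '1' (value 1) x 2^3 = 8
  Digit '1' (value 1) x 2^2 = 4
  Digit '1' (value 1) x 2^1 = 2
  Digit '0' (value 0) x 2^0 = 0
Sum = 6030

6030


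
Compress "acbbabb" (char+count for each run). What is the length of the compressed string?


Input: acbbabb
Runs:
  'a' x 1 => "a1"
  'c' x 1 => "c1"
  'b' x 2 => "b2"
  'a' x 1 => "a1"
  'b' x 2 => "b2"
Compressed: "a1c1b2a1b2"
Compressed length: 10

10


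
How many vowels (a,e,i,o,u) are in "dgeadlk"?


Input: dgeadlk
Checking each character:
  'd' at position 0: consonant
  'g' at position 1: consonant
  'e' at position 2: vowel (running total: 1)
  'a' at position 3: vowel (running total: 2)
  'd' at position 4: consonant
  'l' at position 5: consonant
  'k' at position 6: consonant
Total vowels: 2

2


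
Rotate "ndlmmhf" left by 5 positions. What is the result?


Input: "ndlmmhf", rotate left by 5
First 5 characters: "ndlmm"
Remaining characters: "hf"
Concatenate remaining + first: "hf" + "ndlmm" = "hfndlmm"

hfndlmm


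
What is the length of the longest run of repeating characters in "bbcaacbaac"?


Input: "bbcaacbaac"
Scanning for longest run:
  Position 1 ('b'): continues run of 'b', length=2
  Position 2 ('c'): new char, reset run to 1
  Position 3 ('a'): new char, reset run to 1
  Position 4 ('a'): continues run of 'a', length=2
  Position 5 ('c'): new char, reset run to 1
  Position 6 ('b'): new char, reset run to 1
  Position 7 ('a'): new char, reset run to 1
  Position 8 ('a'): continues run of 'a', length=2
  Position 9 ('c'): new char, reset run to 1
Longest run: 'b' with length 2

2


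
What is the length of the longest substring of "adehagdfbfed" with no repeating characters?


Input: "adehagdfbfed"
Sliding window (track last position of each char):
  Position 0 ('a'): window [0,0] length 1 -- new best
  Position 1 ('d'): window [0,1] length 2 -- new best
  Position 2 ('e'): window [0,2] length 3 -- new best
  Position 3 ('h'): window [0,3] length 4 -- new best
  Position 4 ('a'): repeat (last at 0), move window start to 1
  Position 4 ('a'): window [1,4] length 4
  Position 5 ('g'): window [1,5] length 5 -- new best
  Position 6 ('d'): repeat (last at 1), move window start to 2
  Position 6 ('d'): window [2,6] length 5
  Position 7 ('f'): window [2,7] length 6 -- new best
  Position 8 ('b'): window [2,8] length 7 -- new best
  Position 9 ('f'): repeat (last at 7), move window start to 8
  Position 9 ('f'): window [8,9] length 2
  Position 10 ('e'): window [8,10] length 3
  Position 11 ('d'): window [8,11] length 4
Longest substring with no repeats: "ehagdfb" with length 7

7


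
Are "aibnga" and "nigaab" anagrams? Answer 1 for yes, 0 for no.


Strings: "aibnga", "nigaab"
Sorted first:  aabgin
Sorted second: aabgin
Sorted forms match => anagrams

1


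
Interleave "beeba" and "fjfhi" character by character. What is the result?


Interleaving "beeba" and "fjfhi":
  Position 0: 'b' from first, 'f' from second => "bf"
  Position 1: 'e' from first, 'j' from second => "ej"
  Position 2: 'e' from first, 'f' from second => "ef"
  Position 3: 'b' from first, 'h' from second => "bh"
  Position 4: 'a' from first, 'i' from second => "ai"
Result: bfejefbhai

bfejefbhai


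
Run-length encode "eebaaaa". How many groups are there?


Input: eebaaaa
Scanning for consecutive runs:
  Group 1: 'e' x 2 (positions 0-1)
  Group 2: 'b' x 1 (positions 2-2)
  Group 3: 'a' x 4 (positions 3-6)
Total groups: 3

3


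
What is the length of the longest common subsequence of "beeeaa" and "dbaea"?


LCS of "beeeaa" and "dbaea"
DP table:
           d    b    a    e    a
      0    0    0    0    0    0
  b   0    0    1    1    1    1
  e   0    0    1    1    2    2
  e   0    0    1    1    2    2
  e   0    0    1    1    2    2
  a   0    0    1    2    2    3
  a   0    0    1    2    2    3
LCS length = dp[6][5] = 3

3


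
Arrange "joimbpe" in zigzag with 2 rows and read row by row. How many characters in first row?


Zigzag "joimbpe" into 2 rows:
Placing characters:
  'j' => row 0
  'o' => row 1
  'i' => row 0
  'm' => row 1
  'b' => row 0
  'p' => row 1
  'e' => row 0
Rows:
  Row 0: "jibe"
  Row 1: "omp"
First row length: 4

4


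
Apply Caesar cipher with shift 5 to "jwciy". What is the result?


Caesar cipher: shift "jwciy" by 5
  'j' (pos 9) + 5 = pos 14 = 'o'
  'w' (pos 22) + 5 = pos 1 = 'b'
  'c' (pos 2) + 5 = pos 7 = 'h'
  'i' (pos 8) + 5 = pos 13 = 'n'
  'y' (pos 24) + 5 = pos 3 = 'd'
Result: obhnd

obhnd


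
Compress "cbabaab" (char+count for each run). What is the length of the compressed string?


Input: cbabaab
Runs:
  'c' x 1 => "c1"
  'b' x 1 => "b1"
  'a' x 1 => "a1"
  'b' x 1 => "b1"
  'a' x 2 => "a2"
  'b' x 1 => "b1"
Compressed: "c1b1a1b1a2b1"
Compressed length: 12

12


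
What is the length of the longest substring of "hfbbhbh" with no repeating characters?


Input: "hfbbhbh"
Sliding window (track last position of each char):
  Position 0 ('h'): window [0,0] length 1 -- new best
  Position 1 ('f'): window [0,1] length 2 -- new best
  Position 2 ('b'): window [0,2] length 3 -- new best
  Position 3 ('b'): repeat (last at 2), move window start to 3
  Position 3 ('b'): window [3,3] length 1
  Position 4 ('h'): window [3,4] length 2
  Position 5 ('b'): repeat (last at 3), move window start to 4
  Position 5 ('b'): window [4,5] length 2
  Position 6 ('h'): repeat (last at 4), move window start to 5
  Position 6 ('h'): window [5,6] length 2
Longest substring with no repeats: "hfb" with length 3

3


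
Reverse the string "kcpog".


Input: kcpog
Reading characters right to left:
  Position 4: 'g'
  Position 3: 'o'
  Position 2: 'p'
  Position 1: 'c'
  Position 0: 'k'
Reversed: gopck

gopck


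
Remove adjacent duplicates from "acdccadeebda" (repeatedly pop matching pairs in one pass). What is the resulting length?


Input: acdccadeebda
Stack-based adjacent duplicate removal:
  Read 'a': push. Stack: a
  Read 'c': push. Stack: ac
  Read 'd': push. Stack: acd
  Read 'c': push. Stack: acdc
  Read 'c': matches stack top 'c' => pop. Stack: acd
  Read 'a': push. Stack: acda
  Read 'd': push. Stack: acdad
  Read 'e': push. Stack: acdade
  Read 'e': matches stack top 'e' => pop. Stack: acdad
  Read 'b': push. Stack: acdadb
  Read 'd': push. Stack: acdadbd
  Read 'a': push. Stack: acdadbda
Final stack: "acdadbda" (length 8)

8


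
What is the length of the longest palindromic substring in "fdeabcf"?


Input: "fdeabcf"
Checking substrings for palindromes:
  No multi-char palindromic substrings found
Longest palindromic substring: "f" with length 1

1


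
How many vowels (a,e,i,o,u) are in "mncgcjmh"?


Input: mncgcjmh
Checking each character:
  'm' at position 0: consonant
  'n' at position 1: consonant
  'c' at position 2: consonant
  'g' at position 3: consonant
  'c' at position 4: consonant
  'j' at position 5: consonant
  'm' at position 6: consonant
  'h' at position 7: consonant
Total vowels: 0

0


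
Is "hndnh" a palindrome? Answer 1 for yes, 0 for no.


Input: hndnh
Reversed: hndnh
  Compare pos 0 ('h') with pos 4 ('h'): match
  Compare pos 1 ('n') with pos 3 ('n'): match
Result: palindrome

1


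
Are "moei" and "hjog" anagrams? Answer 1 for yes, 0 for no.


Strings: "moei", "hjog"
Sorted first:  eimo
Sorted second: ghjo
Differ at position 0: 'e' vs 'g' => not anagrams

0


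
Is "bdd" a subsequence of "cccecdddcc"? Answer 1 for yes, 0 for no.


Check if "bdd" is a subsequence of "cccecdddcc"
Greedy scan:
  Position 0 ('c'): no match needed
  Position 1 ('c'): no match needed
  Position 2 ('c'): no match needed
  Position 3 ('e'): no match needed
  Position 4 ('c'): no match needed
  Position 5 ('d'): no match needed
  Position 6 ('d'): no match needed
  Position 7 ('d'): no match needed
  Position 8 ('c'): no match needed
  Position 9 ('c'): no match needed
Only matched 0/3 characters => not a subsequence

0


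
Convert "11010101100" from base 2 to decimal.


Input: "11010101100" in base 2
Positional expansion:
  Digit '1' (value 1) x 2^10 = 1024
  Digit '1' (value 1) x 2^9 = 512
  Digit '0' (value 0) x 2^8 = 0
  Digit '1' (value 1) x 2^7 = 128
  Digit '0' (value 0) x 2^6 = 0
  Digit '1' (value 1) x 2^5 = 32
  Digit '0' (value 0) x 2^4 = 0
  Digit '1' (value 1) x 2^3 = 8
  Digit '1' (value 1) x 2^2 = 4
  Digit '0' (value 0) x 2^1 = 0
  Digit '0' (value 0) x 2^0 = 0
Sum = 1708

1708


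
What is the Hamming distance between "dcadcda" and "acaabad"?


Comparing "dcadcda" and "acaabad" position by position:
  Position 0: 'd' vs 'a' => differ
  Position 1: 'c' vs 'c' => same
  Position 2: 'a' vs 'a' => same
  Position 3: 'd' vs 'a' => differ
  Position 4: 'c' vs 'b' => differ
  Position 5: 'd' vs 'a' => differ
  Position 6: 'a' vs 'd' => differ
Total differences (Hamming distance): 5

5


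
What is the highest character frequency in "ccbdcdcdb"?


Input: ccbdcdcdb
Character counts:
  'b': 2
  'c': 4
  'd': 3
Maximum frequency: 4

4


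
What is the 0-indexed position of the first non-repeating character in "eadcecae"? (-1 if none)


Input: eadcecae
Character frequencies:
  'a': 2
  'c': 2
  'd': 1
  'e': 3
Scanning left to right for freq == 1:
  Position 0 ('e'): freq=3, skip
  Position 1 ('a'): freq=2, skip
  Position 2 ('d'): unique! => answer = 2

2


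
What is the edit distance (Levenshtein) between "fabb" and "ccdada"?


Computing edit distance: "fabb" -> "ccdada"
DP table:
           c    c    d    a    d    a
      0    1    2    3    4    5    6
  f   1    1    2    3    4    5    6
  a   2    2    2    3    3    4    5
  b   3    3    3    3    4    4    5
  b   4    4    4    4    4    5    5
Edit distance = dp[4][6] = 5

5


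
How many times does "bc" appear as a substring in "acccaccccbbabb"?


Searching for "bc" in "acccaccccbbabb"
Scanning each position:
  Position 0: "ac" => no
  Position 1: "cc" => no
  Position 2: "cc" => no
  Position 3: "ca" => no
  Position 4: "ac" => no
  Position 5: "cc" => no
  Position 6: "cc" => no
  Position 7: "cc" => no
  Position 8: "cb" => no
  Position 9: "bb" => no
  Position 10: "ba" => no
  Position 11: "ab" => no
  Position 12: "bb" => no
Total occurrences: 0

0


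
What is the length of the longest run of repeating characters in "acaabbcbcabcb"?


Input: "acaabbcbcabcb"
Scanning for longest run:
  Position 1 ('c'): new char, reset run to 1
  Position 2 ('a'): new char, reset run to 1
  Position 3 ('a'): continues run of 'a', length=2
  Position 4 ('b'): new char, reset run to 1
  Position 5 ('b'): continues run of 'b', length=2
  Position 6 ('c'): new char, reset run to 1
  Position 7 ('b'): new char, reset run to 1
  Position 8 ('c'): new char, reset run to 1
  Position 9 ('a'): new char, reset run to 1
  Position 10 ('b'): new char, reset run to 1
  Position 11 ('c'): new char, reset run to 1
  Position 12 ('b'): new char, reset run to 1
Longest run: 'a' with length 2

2


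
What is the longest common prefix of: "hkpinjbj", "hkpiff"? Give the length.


Words: hkpinjbj, hkpiff
  Position 0: all 'h' => match
  Position 1: all 'k' => match
  Position 2: all 'p' => match
  Position 3: all 'i' => match
  Position 4: ('n', 'f') => mismatch, stop
LCP = "hkpi" (length 4)

4


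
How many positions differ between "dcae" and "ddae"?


Comparing "dcae" and "ddae" position by position:
  Position 0: 'd' vs 'd' => same
  Position 1: 'c' vs 'd' => DIFFER
  Position 2: 'a' vs 'a' => same
  Position 3: 'e' vs 'e' => same
Positions that differ: 1

1


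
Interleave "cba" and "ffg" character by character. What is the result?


Interleaving "cba" and "ffg":
  Position 0: 'c' from first, 'f' from second => "cf"
  Position 1: 'b' from first, 'f' from second => "bf"
  Position 2: 'a' from first, 'g' from second => "ag"
Result: cfbfag

cfbfag


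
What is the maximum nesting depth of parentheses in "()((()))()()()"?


Input: "()((()))()()()"
Tracking depth:
  Position 0 '(': depth becomes 1
  Position 1 ')': depth becomes 0
  Position 2 '(': depth becomes 1
  Position 3 '(': depth becomes 2
  Position 4 '(': depth becomes 3
  Position 5 ')': depth becomes 2
  Position 6 ')': depth becomes 1
  Position 7 ')': depth becomes 0
  Position 8 '(': depth becomes 1
  Position 9 ')': depth becomes 0
  Position 10 '(': depth becomes 1
  Position 11 ')': depth becomes 0
  Position 12 '(': depth becomes 1
  Position 13 ')': depth becomes 0
Maximum depth reached: 3

3


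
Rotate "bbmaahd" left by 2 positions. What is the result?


Input: "bbmaahd", rotate left by 2
First 2 characters: "bb"
Remaining characters: "maahd"
Concatenate remaining + first: "maahd" + "bb" = "maahdbb"

maahdbb


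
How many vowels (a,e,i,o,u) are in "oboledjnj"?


Input: oboledjnj
Checking each character:
  'o' at position 0: vowel (running total: 1)
  'b' at position 1: consonant
  'o' at position 2: vowel (running total: 2)
  'l' at position 3: consonant
  'e' at position 4: vowel (running total: 3)
  'd' at position 5: consonant
  'j' at position 6: consonant
  'n' at position 7: consonant
  'j' at position 8: consonant
Total vowels: 3

3


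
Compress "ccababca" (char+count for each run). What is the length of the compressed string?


Input: ccababca
Runs:
  'c' x 2 => "c2"
  'a' x 1 => "a1"
  'b' x 1 => "b1"
  'a' x 1 => "a1"
  'b' x 1 => "b1"
  'c' x 1 => "c1"
  'a' x 1 => "a1"
Compressed: "c2a1b1a1b1c1a1"
Compressed length: 14

14


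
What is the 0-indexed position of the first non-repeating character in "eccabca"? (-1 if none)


Input: eccabca
Character frequencies:
  'a': 2
  'b': 1
  'c': 3
  'e': 1
Scanning left to right for freq == 1:
  Position 0 ('e'): unique! => answer = 0

0


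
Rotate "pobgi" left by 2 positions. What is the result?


Input: "pobgi", rotate left by 2
First 2 characters: "po"
Remaining characters: "bgi"
Concatenate remaining + first: "bgi" + "po" = "bgipo"

bgipo


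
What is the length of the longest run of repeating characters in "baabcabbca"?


Input: "baabcabbca"
Scanning for longest run:
  Position 1 ('a'): new char, reset run to 1
  Position 2 ('a'): continues run of 'a', length=2
  Position 3 ('b'): new char, reset run to 1
  Position 4 ('c'): new char, reset run to 1
  Position 5 ('a'): new char, reset run to 1
  Position 6 ('b'): new char, reset run to 1
  Position 7 ('b'): continues run of 'b', length=2
  Position 8 ('c'): new char, reset run to 1
  Position 9 ('a'): new char, reset run to 1
Longest run: 'a' with length 2

2


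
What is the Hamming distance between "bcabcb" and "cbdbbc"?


Comparing "bcabcb" and "cbdbbc" position by position:
  Position 0: 'b' vs 'c' => differ
  Position 1: 'c' vs 'b' => differ
  Position 2: 'a' vs 'd' => differ
  Position 3: 'b' vs 'b' => same
  Position 4: 'c' vs 'b' => differ
  Position 5: 'b' vs 'c' => differ
Total differences (Hamming distance): 5

5


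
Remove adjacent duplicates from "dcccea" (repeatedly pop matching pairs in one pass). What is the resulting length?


Input: dcccea
Stack-based adjacent duplicate removal:
  Read 'd': push. Stack: d
  Read 'c': push. Stack: dc
  Read 'c': matches stack top 'c' => pop. Stack: d
  Read 'c': push. Stack: dc
  Read 'e': push. Stack: dce
  Read 'a': push. Stack: dcea
Final stack: "dcea" (length 4)

4


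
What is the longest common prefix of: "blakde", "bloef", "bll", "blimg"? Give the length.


Words: blakde, bloef, bll, blimg
  Position 0: all 'b' => match
  Position 1: all 'l' => match
  Position 2: ('a', 'o', 'l', 'i') => mismatch, stop
LCP = "bl" (length 2)

2


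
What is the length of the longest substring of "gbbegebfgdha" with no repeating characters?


Input: "gbbegebfgdha"
Sliding window (track last position of each char):
  Position 0 ('g'): window [0,0] length 1 -- new best
  Position 1 ('b'): window [0,1] length 2 -- new best
  Position 2 ('b'): repeat (last at 1), move window start to 2
  Position 2 ('b'): window [2,2] length 1
  Position 3 ('e'): window [2,3] length 2
  Position 4 ('g'): window [2,4] length 3 -- new best
  Position 5 ('e'): repeat (last at 3), move window start to 4
  Position 5 ('e'): window [4,5] length 2
  Position 6 ('b'): window [4,6] length 3
  Position 7 ('f'): window [4,7] length 4 -- new best
  Position 8 ('g'): repeat (last at 4), move window start to 5
  Position 8 ('g'): window [5,8] length 4
  Position 9 ('d'): window [5,9] length 5 -- new best
  Position 10 ('h'): window [5,10] length 6 -- new best
  Position 11 ('a'): window [5,11] length 7 -- new best
Longest substring with no repeats: "ebfgdha" with length 7

7


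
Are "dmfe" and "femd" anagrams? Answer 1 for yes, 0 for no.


Strings: "dmfe", "femd"
Sorted first:  defm
Sorted second: defm
Sorted forms match => anagrams

1


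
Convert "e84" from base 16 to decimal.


Input: "e84" in base 16
Positional expansion:
  Digit 'e' (value 14) x 16^2 = 3584
  Digit '8' (value 8) x 16^1 = 128
  Digit '4' (value 4) x 16^0 = 4
Sum = 3716

3716


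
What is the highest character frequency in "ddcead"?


Input: ddcead
Character counts:
  'a': 1
  'c': 1
  'd': 3
  'e': 1
Maximum frequency: 3

3


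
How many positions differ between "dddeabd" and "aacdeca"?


Comparing "dddeabd" and "aacdeca" position by position:
  Position 0: 'd' vs 'a' => DIFFER
  Position 1: 'd' vs 'a' => DIFFER
  Position 2: 'd' vs 'c' => DIFFER
  Position 3: 'e' vs 'd' => DIFFER
  Position 4: 'a' vs 'e' => DIFFER
  Position 5: 'b' vs 'c' => DIFFER
  Position 6: 'd' vs 'a' => DIFFER
Positions that differ: 7

7
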